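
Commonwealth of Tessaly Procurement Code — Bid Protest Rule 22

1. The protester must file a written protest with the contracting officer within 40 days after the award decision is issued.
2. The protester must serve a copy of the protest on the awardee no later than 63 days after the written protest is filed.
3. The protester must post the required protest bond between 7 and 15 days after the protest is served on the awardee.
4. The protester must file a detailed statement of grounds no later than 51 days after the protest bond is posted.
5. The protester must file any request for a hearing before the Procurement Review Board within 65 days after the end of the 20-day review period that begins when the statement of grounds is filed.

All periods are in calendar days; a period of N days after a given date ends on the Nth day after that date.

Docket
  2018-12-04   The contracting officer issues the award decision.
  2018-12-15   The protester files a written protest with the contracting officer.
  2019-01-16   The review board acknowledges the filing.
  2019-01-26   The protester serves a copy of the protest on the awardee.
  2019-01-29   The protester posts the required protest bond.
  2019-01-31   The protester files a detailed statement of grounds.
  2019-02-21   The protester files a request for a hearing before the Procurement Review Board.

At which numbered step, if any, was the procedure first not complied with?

Step 3

Step 1: 40 days after 2018-12-04 (when the award decision is issued) is 2019-01-13; 2018-12-15 is within that limit.
Step 2: 63 days after 2018-12-15 (when the written protest is filed) is 2019-02-16; 2019-01-26 is within that limit.
Step 3: the window is 7–15 days after 2019-01-26 (when the protest is served on the awardee), so 2019-02-02 through 2019-02-10; 2019-01-29 is 4 days too early.
No need to go further; step 3 was not satisfied.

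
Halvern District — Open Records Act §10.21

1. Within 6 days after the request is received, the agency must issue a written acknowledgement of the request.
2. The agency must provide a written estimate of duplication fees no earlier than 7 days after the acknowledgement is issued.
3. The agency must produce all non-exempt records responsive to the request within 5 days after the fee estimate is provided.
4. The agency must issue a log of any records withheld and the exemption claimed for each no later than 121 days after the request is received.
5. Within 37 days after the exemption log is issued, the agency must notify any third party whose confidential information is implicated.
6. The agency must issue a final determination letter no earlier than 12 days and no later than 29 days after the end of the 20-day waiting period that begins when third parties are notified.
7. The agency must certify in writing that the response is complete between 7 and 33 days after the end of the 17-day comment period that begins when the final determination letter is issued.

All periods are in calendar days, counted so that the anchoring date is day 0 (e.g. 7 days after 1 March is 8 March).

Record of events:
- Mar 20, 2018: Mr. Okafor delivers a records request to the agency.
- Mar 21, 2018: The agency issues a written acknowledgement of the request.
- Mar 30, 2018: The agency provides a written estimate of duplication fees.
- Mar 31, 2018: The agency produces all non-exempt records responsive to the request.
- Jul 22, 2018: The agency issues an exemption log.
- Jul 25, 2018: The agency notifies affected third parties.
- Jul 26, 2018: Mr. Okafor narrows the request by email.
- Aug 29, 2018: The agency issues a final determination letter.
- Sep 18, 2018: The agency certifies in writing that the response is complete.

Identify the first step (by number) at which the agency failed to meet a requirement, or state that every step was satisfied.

Step 1 — counting 6 days from Mar 20, 2018 (when the request is received) gives a deadline of Mar 26, 2018; Mar 21, 2018 is within that limit.
Step 2 — must wait 7 days from Mar 21, 2018 (when the acknowledgement is issued), so not before Mar 28, 2018; Mar 30, 2018 is on or after that date.
Step 3 — counting 5 days from Mar 30, 2018 (when the fee estimate is provided) gives a deadline of Apr 4, 2018; completed Mar 31, 2018, before the deadline.
Step 4 — counting 121 days from Mar 20, 2018 (when the request is received) gives a deadline of Jul 19, 2018; done Jul 22, 2018 — 3 days late.
That is the first point of non-compliance.

Step 4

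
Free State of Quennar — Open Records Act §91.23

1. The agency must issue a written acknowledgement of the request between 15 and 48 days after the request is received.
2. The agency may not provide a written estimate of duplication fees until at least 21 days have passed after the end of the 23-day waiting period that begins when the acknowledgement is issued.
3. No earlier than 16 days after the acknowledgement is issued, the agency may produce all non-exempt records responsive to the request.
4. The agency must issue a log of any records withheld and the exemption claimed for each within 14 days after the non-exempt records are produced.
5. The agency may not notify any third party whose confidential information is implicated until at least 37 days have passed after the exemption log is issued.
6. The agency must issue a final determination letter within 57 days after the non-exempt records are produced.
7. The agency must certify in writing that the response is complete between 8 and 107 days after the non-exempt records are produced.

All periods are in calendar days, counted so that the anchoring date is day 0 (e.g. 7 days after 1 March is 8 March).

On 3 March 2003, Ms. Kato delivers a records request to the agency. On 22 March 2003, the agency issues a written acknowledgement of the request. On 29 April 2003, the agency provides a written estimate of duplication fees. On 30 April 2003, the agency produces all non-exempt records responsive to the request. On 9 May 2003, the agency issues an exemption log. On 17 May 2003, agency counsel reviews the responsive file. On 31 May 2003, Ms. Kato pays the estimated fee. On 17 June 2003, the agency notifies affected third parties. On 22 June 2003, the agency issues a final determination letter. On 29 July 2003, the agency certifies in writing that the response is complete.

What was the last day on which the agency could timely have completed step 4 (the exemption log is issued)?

Step 4 runs from 30 April 2003, when the non-exempt records are produced. 14 days after 30 April 2003 is 14 May 2003.

14 May 2003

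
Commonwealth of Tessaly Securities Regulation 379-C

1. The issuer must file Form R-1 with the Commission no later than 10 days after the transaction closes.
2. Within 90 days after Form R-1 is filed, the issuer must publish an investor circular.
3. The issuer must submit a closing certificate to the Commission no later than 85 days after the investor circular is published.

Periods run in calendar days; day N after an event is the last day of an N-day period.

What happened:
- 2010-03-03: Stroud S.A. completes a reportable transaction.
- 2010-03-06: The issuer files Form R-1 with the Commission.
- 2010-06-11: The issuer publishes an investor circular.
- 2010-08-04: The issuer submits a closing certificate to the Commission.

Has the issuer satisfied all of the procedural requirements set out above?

(1) due by 2010-03-03 + 10 days = 2010-03-13; completed 2010-03-06, before the deadline.
(2) due by 2010-03-06 + 90 days = 2010-06-04; done 2010-06-11 — 7 days late.
No need to go further; step 2 was not satisfied.

No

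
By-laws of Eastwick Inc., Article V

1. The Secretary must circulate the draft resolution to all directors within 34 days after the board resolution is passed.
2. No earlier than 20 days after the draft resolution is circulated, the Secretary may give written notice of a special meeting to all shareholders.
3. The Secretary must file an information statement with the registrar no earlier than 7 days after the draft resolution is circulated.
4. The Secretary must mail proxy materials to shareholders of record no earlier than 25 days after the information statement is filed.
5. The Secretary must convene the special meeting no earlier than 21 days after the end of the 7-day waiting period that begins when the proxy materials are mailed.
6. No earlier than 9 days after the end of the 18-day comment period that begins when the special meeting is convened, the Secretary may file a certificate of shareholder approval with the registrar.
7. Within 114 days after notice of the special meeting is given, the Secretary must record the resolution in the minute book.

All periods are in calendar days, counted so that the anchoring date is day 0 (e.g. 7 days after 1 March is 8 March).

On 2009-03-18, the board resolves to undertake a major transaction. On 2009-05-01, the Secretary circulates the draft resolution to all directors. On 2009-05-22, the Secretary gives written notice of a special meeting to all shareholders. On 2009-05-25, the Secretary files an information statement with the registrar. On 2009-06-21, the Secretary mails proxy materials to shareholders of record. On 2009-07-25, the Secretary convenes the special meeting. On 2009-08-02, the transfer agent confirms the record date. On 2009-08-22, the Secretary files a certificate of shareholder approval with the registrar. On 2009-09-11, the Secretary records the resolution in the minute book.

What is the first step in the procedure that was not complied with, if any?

Step 1

Step 1 — counting 34 days from 2009-03-18 (when the board resolution is passed) gives a deadline of 2009-04-21; not done until 2009-05-01, 10 days after the deadline.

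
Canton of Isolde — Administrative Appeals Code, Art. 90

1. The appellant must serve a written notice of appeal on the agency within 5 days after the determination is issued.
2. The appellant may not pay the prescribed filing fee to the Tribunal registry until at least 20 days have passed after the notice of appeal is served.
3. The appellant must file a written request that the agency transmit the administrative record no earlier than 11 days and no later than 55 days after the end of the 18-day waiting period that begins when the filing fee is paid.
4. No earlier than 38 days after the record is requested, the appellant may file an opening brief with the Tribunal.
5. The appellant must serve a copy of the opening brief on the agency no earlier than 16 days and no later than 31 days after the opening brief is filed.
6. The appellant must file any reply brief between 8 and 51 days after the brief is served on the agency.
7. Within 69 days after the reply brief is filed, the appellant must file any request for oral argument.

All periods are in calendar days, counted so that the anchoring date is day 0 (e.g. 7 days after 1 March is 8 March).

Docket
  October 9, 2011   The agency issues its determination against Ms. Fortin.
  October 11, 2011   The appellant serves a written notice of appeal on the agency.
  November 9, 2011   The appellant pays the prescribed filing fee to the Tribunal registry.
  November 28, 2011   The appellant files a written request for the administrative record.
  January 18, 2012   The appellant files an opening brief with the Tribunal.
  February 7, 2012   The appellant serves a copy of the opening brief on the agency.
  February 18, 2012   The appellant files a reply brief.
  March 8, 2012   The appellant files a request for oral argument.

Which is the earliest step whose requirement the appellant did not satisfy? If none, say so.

Step 1 — counting 5 days from October 9, 2011 (when the determination is issued) gives a deadline of October 14, 2011; done October 11, 2011 — timely.
Step 2 — must wait 20 days from October 11, 2011 (when the notice of appeal is served), so not before October 31, 2011; done November 9, 2011, after the minimum wait.
Step 3 — 11 and 55 days from November 27, 2011 (end of the 18-day waiting period, which began when the filing fee is paid on November 9, 2011) are December 8, 2011 and January 21, 2012 respectively; November 28, 2011 is 10 days too early.
That is the first point of non-compliance.

Step 3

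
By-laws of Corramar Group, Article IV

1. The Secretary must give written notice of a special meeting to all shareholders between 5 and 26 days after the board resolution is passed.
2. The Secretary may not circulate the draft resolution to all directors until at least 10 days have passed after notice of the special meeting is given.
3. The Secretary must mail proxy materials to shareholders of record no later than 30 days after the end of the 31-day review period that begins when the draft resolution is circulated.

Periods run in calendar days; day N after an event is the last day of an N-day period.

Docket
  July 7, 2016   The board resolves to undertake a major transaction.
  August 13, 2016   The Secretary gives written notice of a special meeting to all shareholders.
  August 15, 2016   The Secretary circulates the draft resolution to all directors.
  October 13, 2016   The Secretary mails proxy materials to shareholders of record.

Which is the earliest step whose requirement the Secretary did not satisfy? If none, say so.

Step 1

Step 1 — 5 and 26 days from July 7, 2016 (when the board resolution is passed) are July 12, 2016 and August 2, 2016 respectively; August 13, 2016 is 11 days past the end of the window.
The procedure was therefore not followed at step 1.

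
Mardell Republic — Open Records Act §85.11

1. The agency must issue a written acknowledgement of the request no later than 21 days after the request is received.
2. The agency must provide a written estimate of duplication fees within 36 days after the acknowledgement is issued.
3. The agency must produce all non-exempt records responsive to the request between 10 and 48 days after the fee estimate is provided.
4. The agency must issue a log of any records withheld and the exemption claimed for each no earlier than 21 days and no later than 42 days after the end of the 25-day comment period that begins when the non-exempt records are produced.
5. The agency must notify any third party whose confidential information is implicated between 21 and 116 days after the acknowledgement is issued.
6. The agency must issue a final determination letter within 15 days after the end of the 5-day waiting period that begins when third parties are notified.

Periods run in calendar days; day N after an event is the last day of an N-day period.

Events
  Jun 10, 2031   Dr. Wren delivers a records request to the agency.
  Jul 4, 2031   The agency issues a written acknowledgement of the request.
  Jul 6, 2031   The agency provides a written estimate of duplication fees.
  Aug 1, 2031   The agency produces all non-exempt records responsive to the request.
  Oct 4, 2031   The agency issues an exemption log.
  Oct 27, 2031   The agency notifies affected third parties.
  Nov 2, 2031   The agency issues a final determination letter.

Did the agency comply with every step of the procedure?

(1) due by Jun 10, 2031 + 21 days = Jul 1, 2031; not done until Jul 4, 2031, 3 days after the deadline.

No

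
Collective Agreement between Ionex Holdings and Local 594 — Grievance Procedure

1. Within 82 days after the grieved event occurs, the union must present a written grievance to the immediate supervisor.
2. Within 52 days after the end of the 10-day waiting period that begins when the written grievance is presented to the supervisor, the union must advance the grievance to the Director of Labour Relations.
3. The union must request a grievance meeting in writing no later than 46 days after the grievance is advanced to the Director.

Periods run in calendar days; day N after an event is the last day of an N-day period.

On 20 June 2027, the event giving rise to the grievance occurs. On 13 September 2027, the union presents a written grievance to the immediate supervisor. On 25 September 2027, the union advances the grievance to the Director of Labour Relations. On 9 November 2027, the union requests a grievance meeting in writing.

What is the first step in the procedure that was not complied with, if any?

(1) due by 20 June 2027 + 82 days = 10 September 2027; not done until 13 September 2027, 3 days after the deadline.

Step 1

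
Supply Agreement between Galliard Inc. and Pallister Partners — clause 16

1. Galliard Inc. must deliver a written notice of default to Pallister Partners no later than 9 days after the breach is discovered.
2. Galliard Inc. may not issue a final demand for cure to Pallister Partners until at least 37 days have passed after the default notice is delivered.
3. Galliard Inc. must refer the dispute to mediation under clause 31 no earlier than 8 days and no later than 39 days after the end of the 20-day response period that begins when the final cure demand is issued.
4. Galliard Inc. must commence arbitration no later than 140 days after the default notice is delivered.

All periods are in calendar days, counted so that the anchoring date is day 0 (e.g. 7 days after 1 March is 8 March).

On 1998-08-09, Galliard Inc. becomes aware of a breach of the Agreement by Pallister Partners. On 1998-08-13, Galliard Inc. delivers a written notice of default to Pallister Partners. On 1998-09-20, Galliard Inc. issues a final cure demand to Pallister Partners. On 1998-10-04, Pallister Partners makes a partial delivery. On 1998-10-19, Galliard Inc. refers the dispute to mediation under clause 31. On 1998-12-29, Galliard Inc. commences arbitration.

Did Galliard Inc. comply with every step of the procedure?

Step 1: 9 days after 1998-08-09 (when the breach is discovered) is 1998-08-18; 1998-08-13 is within that limit.
Step 2: the earliest permitted date is 37 days after 1998-08-13 (when the default notice is delivered), i.e. 1998-09-19; 1998-09-20 is on or after that date.
Step 3: the window is 8–39 days after 1998-10-10 (end of the 20-day response period, which began when the final cure demand is issued on 1998-09-20), so 1998-10-18 through 1998-11-18; 1998-10-19 falls inside that range.
Step 4: 140 days after 1998-08-13 (when the default notice is delivered) is 1998-12-31; 1998-12-29 is within that limit.

Yes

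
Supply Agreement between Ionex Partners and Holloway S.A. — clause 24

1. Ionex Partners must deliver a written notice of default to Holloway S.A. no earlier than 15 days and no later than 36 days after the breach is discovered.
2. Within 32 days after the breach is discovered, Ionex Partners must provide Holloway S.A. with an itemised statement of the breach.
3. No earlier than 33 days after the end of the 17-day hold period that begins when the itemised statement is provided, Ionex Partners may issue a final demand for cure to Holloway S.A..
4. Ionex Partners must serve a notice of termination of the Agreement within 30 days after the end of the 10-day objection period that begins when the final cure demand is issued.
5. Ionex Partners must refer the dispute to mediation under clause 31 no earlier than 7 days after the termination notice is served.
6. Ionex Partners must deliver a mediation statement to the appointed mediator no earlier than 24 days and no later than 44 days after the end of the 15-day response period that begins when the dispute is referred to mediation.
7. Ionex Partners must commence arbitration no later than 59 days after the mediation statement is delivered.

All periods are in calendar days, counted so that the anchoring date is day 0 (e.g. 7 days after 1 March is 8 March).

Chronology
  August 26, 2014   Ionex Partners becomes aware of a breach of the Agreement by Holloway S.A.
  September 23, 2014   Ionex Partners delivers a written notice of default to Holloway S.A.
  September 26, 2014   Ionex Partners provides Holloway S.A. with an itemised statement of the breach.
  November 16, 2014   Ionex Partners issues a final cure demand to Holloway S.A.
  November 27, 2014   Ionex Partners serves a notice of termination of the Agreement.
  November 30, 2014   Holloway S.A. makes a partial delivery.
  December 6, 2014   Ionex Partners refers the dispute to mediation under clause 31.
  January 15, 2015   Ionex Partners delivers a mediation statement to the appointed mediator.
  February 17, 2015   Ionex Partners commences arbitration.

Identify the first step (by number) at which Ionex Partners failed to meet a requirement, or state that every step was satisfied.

Step 1 — 15 and 36 days from August 26, 2014 (when the breach is discovered) are September 10, 2014 and October 1, 2014 respectively; done September 23, 2014, which is between those dates.
Step 2 — counting 32 days from August 26, 2014 (when the breach is discovered) gives a deadline of September 27, 2014; September 26, 2014 is within that limit.
Step 3 — must wait 33 days from October 13, 2014 (end of the 17-day hold period, which began when the itemised statement is provided on September 26, 2014), so not before November 15, 2014; November 16, 2014 is on or after that date.
Step 4 — counting 30 days from November 26, 2014 (end of the 10-day objection period, which began when the final cure demand is issued on November 16, 2014) gives a deadline of December 26, 2014; completed November 27, 2014, before the deadline.
Step 5 — must wait 7 days from November 27, 2014 (when the termination notice is served), so not before December 4, 2014; December 6, 2014 is on or after that date.
Step 6 — 24 and 44 days from December 21, 2014 (end of the 15-day response period, which began when the dispute is referred to mediation on December 6, 2014) are January 14, 2015 and February 3, 2015 respectively; done January 15, 2015 — within the window.
Step 7 — counting 59 days from January 15, 2015 (when the mediation statement is delivered) gives a deadline of March 15, 2015; completed February 17, 2015, before the deadline.

None — every step was satisfied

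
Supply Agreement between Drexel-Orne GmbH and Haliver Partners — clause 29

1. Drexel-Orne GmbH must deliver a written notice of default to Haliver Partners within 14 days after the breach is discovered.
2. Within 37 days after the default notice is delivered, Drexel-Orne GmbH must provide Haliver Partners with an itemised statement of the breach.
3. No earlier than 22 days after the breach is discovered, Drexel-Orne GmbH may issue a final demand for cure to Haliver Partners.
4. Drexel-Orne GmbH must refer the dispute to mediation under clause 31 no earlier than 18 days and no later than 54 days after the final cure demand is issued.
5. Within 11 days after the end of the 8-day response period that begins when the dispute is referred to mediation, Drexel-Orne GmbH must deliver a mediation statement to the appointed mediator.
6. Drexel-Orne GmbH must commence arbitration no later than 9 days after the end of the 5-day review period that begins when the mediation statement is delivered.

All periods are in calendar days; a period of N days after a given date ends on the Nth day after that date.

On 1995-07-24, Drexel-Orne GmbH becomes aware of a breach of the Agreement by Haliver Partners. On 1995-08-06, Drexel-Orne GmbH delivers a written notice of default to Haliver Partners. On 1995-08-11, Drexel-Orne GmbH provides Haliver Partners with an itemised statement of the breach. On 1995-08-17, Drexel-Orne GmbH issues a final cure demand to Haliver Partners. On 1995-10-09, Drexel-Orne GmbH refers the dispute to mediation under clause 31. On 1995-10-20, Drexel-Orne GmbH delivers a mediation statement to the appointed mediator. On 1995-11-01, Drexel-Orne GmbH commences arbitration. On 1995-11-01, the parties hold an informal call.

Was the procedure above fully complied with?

(1) due by 1995-07-24 + 14 days = 1995-08-07; done 1995-08-06 — timely.
(2) due by 1995-08-06 + 37 days = 1995-09-12; done 1995-08-11 — timely.
(3) permitted from 1995-07-24 + 22 days = 1995-08-15 onward; 1995-08-17 is on or after that date.
(4) the permitted window runs from 1995-08-17 + 18 = 1995-09-04 to 1995-08-17 + 54 = 1995-10-10; done 1995-10-09, which is between those dates.
(5) due by 1995-10-17 + 11 days = 1995-10-28; 1995-10-20 is within that limit.
(6) due by 1995-10-25 + 9 days = 1995-11-03; 1995-11-01 is within that limit.

Yes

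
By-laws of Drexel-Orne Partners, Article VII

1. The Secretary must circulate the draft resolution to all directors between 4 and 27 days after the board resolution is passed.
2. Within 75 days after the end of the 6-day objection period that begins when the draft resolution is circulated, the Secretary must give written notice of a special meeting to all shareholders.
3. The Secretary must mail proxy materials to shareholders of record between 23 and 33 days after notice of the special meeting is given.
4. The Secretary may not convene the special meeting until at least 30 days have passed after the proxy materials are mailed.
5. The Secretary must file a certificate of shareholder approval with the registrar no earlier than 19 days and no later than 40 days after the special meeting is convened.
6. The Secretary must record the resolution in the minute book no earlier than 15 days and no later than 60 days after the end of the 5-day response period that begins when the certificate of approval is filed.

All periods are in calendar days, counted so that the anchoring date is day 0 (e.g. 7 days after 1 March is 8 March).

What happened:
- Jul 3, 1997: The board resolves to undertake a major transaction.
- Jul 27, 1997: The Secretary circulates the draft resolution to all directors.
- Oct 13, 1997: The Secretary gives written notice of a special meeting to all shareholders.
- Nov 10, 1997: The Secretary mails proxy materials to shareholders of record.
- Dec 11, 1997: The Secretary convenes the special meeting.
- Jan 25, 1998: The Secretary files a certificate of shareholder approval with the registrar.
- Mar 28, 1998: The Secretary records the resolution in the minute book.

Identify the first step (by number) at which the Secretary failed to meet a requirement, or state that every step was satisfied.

Step 5

Step 1 — 4 and 27 days from Jul 3, 1997 (when the board resolution is passed) are Jul 7, 1997 and Jul 30, 1997 respectively; done Jul 27, 1997, which is between those dates.
Step 2 — counting 75 days from Aug 2, 1997 (end of the 6-day objection period, which began when the draft resolution is circulated on Jul 27, 1997) gives a deadline of Oct 16, 1997; done Oct 13, 1997 — timely.
Step 3 — 23 and 33 days from Oct 13, 1997 (when notice of the special meeting is given) are Nov 5, 1997 and Nov 15, 1997 respectively; Nov 10, 1997 falls inside that range.
Step 4 — must wait 30 days from Nov 10, 1997 (when the proxy materials are mailed), so not before Dec 10, 1997; done Dec 11, 1997 — permitted.
Step 5 — 19 and 40 days from Dec 11, 1997 (when the special meeting is convened) are Dec 30, 1997 and Jan 20, 1998 respectively; done Jan 25, 1998 — 5 days after the window closed.
The analysis stops there.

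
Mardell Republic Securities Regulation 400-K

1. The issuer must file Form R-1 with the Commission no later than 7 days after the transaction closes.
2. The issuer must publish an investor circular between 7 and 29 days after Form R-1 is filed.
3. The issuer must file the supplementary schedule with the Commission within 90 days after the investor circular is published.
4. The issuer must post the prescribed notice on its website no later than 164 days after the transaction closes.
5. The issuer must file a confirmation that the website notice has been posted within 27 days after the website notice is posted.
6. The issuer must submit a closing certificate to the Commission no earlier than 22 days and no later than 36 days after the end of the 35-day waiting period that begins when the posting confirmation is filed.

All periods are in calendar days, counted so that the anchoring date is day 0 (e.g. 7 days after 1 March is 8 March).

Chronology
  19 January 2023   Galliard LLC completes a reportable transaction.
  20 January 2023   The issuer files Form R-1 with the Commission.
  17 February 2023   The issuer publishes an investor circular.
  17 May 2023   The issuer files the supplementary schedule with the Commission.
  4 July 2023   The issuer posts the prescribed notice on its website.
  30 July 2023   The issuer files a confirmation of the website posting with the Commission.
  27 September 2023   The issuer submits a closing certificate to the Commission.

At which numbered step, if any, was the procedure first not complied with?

Step 4

(1) due by 19 January 2023 + 7 days = 26 January 2023; done 20 January 2023 — timely.
(2) the permitted window runs from 20 January 2023 + 7 = 27 January 2023 to 20 January 2023 + 29 = 18 February 2023; done 17 February 2023 — within the window.
(3) due by 17 February 2023 + 90 days = 18 May 2023; 17 May 2023 is within that limit.
(4) due by 19 January 2023 + 164 days = 2 July 2023; not done until 4 July 2023, 2 days after the deadline.
The procedure was therefore not followed at step 4.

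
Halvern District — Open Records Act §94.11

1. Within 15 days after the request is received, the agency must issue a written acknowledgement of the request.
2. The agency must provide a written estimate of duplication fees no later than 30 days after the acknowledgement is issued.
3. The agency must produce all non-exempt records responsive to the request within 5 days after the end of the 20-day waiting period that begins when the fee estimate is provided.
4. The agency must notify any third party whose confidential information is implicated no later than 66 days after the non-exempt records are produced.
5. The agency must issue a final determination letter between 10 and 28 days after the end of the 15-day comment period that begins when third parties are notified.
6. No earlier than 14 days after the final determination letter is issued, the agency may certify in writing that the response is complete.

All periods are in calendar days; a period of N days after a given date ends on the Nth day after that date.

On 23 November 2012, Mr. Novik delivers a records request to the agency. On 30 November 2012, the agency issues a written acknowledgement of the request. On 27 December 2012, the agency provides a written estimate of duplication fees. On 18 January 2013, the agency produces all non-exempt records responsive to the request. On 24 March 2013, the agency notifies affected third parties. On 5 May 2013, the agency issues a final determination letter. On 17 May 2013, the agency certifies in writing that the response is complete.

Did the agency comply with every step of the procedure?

No

Step 1 — counting 15 days from 23 November 2012 (when the request is received) gives a deadline of 8 December 2012; done 30 November 2012 — timely.
Step 2 — counting 30 days from 30 November 2012 (when the acknowledgement is issued) gives a deadline of 30 December 2012; completed 27 December 2012, before the deadline.
Step 3 — counting 5 days from 16 January 2013 (end of the 20-day waiting period, which began when the fee estimate is provided on 27 December 2012) gives a deadline of 21 January 2013; done 18 January 2013 — timely.
Step 4 — counting 66 days from 18 January 2013 (when the non-exempt records are produced) gives a deadline of 25 March 2013; 24 March 2013 is within that limit.
Step 5 — 10 and 28 days from 8 April 2013 (end of the 15-day comment period, which began when third parties are notified on 24 March 2013) are 18 April 2013 and 6 May 2013 respectively; done 5 May 2013 — within the window.
Step 6 — must wait 14 days from 5 May 2013 (when the final determination letter is issued), so not before 19 May 2013; done 17 May 2013 — 2 days too early.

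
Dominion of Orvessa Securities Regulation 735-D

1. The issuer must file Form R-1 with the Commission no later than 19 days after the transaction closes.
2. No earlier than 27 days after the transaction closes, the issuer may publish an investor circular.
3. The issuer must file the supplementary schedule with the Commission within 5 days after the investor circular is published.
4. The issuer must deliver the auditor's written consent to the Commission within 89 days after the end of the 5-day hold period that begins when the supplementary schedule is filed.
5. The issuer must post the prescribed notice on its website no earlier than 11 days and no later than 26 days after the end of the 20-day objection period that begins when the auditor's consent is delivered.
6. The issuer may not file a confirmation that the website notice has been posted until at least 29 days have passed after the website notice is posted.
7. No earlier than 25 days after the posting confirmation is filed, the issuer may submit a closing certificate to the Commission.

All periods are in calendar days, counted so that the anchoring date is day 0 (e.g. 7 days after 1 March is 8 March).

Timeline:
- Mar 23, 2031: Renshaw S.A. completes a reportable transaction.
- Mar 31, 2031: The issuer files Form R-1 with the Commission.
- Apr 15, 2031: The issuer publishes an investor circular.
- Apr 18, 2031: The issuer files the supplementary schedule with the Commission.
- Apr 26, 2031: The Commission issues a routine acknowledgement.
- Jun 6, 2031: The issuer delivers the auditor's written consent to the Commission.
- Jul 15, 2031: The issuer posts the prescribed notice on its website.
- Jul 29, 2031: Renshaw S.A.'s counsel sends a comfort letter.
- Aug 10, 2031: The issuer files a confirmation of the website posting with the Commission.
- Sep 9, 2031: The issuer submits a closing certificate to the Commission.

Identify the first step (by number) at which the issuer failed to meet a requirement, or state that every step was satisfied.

Step 1: 19 days after Mar 23, 2031 (when the transaction closes) is Apr 11, 2031; done Mar 31, 2031 — timely.
Step 2: the earliest permitted date is 27 days after Mar 23, 2031 (when the transaction closes), i.e. Apr 19, 2031; done Apr 15, 2031 — 4 days too early.
The procedure was therefore not followed at step 2.

Step 2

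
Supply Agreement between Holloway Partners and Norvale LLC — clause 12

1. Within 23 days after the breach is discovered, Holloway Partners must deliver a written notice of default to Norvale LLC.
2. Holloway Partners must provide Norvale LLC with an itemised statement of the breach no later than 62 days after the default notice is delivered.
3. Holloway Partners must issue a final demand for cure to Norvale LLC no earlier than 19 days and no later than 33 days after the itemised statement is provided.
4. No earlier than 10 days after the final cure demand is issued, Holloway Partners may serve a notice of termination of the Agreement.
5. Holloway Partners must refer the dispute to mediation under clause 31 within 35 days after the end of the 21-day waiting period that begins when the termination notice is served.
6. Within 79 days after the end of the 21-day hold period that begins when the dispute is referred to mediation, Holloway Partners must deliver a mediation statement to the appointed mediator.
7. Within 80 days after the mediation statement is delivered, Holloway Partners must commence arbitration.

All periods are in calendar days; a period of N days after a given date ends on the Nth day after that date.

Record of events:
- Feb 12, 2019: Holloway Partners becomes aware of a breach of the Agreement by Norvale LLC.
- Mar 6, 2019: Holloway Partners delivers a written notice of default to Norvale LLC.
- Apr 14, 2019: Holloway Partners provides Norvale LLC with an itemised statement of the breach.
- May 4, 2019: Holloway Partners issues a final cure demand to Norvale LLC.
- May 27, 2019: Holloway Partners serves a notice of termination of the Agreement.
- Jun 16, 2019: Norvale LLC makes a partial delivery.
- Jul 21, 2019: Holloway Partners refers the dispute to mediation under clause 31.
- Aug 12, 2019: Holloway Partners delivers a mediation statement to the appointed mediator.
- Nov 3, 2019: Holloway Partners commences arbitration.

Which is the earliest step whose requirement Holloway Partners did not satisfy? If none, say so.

Step 7

(1) due by Feb 12, 2019 + 23 days = Mar 7, 2019; completed Mar 6, 2019, before the deadline.
(2) due by Mar 6, 2019 + 62 days = May 7, 2019; done Apr 14, 2019 — timely.
(3) the permitted window runs from Apr 14, 2019 + 19 = May 3, 2019 to Apr 14, 2019 + 33 = May 17, 2019; done May 4, 2019, which is between those dates.
(4) permitted from May 4, 2019 + 10 days = May 14, 2019 onward; May 27, 2019 is on or after that date.
(5) due by Jun 17, 2019 + 35 days = Jul 22, 2019; done Jul 21, 2019 — timely.
(6) due by Aug 11, 2019 + 79 days = Oct 29, 2019; completed Aug 12, 2019, before the deadline.
(7) due by Aug 12, 2019 + 80 days = Oct 31, 2019; Nov 3, 2019 misses that deadline by 3 days.
Later steps need not be reached.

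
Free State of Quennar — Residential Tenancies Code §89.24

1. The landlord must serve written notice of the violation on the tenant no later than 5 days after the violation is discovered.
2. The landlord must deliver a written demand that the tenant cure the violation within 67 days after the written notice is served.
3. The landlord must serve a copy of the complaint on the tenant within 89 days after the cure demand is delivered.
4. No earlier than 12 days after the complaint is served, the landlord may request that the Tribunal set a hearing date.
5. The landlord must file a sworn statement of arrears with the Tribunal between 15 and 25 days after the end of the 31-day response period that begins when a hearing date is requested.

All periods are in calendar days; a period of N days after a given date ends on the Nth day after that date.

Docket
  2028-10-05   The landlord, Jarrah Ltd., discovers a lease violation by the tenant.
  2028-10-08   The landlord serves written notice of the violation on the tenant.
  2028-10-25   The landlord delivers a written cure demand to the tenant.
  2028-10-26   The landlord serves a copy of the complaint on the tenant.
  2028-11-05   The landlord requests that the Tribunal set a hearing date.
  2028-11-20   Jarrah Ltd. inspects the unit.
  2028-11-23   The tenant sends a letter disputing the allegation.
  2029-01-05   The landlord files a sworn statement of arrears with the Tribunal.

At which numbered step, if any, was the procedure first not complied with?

Step 1 — counting 5 days from 2028-10-05 (when the violation is discovered) gives a deadline of 2028-10-10; done 2028-10-08 — timely.
Step 2 — counting 67 days from 2028-10-08 (when the written notice is served) gives a deadline of 2028-12-14; 2028-10-25 is within that limit.
Step 3 — counting 89 days from 2028-10-25 (when the cure demand is delivered) gives a deadline of 2029-01-22; 2028-10-26 is within that limit.
Step 4 — must wait 12 days from 2028-10-26 (when the complaint is served), so not before 2028-11-07; done 2028-11-05 — 2 days too early.
That is the first point of non-compliance.

Step 4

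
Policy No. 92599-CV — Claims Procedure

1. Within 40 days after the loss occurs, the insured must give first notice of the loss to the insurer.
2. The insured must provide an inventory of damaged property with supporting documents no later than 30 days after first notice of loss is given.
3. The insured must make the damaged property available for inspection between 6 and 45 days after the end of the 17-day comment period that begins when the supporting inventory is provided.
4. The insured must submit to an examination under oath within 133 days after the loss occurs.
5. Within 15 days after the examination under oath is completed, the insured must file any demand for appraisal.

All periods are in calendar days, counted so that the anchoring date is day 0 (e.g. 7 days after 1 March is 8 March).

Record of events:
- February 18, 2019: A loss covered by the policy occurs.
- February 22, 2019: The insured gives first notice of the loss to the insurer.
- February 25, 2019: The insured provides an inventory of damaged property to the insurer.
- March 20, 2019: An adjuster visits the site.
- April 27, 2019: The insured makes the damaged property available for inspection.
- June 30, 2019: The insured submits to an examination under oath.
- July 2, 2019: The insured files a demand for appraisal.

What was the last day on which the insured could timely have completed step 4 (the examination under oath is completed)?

Step 4 runs from February 18, 2019, when the loss occurs. 133 days after February 18, 2019 is July 1, 2019.

July 1, 2019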